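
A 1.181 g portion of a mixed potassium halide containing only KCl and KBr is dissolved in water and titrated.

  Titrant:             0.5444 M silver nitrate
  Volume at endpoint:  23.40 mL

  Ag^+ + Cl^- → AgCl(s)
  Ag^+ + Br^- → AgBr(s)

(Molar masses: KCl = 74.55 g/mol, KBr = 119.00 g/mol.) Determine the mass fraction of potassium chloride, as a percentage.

n(AgNO3) = 0.02340 × 0.5444 = 0.01274 mol
Let x = n(KCl), y = n(KBr).
Titrant: 1x + 1y = 0.01274;  mass: 74.55x + 119.00y = 1.181
Solving, x = 7.535 × 10^-3 mol, y = 5.204 × 10^-3 mol
mass of KCl = 7.535 × 10^-3 × 74.55 = 0.5617 g
% KCl = 0.5617 / 1.181 × 100 = 47.57 %

47.57 %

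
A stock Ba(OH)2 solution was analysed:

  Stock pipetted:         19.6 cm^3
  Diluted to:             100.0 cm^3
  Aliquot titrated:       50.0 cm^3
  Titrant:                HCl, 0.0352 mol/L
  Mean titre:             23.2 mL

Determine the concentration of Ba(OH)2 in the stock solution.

0.0417 mol/L

Ba(OH)2 + 2 HCl → BaCl2 + 2 H2O
n(HCl) = 0.0232 × 0.0352 = 8.17 × 10^-4 mol
From the 1:2 ratio, n(Ba(OH)2) in the aliquot = 1/2 × 8.17 × 10^-4 = 4.08 × 10^-4 mol
[Ba(OH)2]_dilute = 4.08 × 10^-4 / 0.0500 = 0.00817 mol/L
Dilution factor = 100.0 / 19.6 = 5.102
[Ba(OH)2]_stock = 0.00817 × 5.102 = 0.0417 mol/L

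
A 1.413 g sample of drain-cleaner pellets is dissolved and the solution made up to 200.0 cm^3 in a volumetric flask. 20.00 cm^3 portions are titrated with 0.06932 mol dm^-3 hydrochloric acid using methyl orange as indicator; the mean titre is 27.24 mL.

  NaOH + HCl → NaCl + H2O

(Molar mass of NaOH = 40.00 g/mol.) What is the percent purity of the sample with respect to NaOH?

53.45 %

n(HCl) per titration = 0.02724 × 0.06932 = 1.888 × 10^-3 mol
n(NaOH) in each aliquot = 1.888 × 10^-3 mol (1:1 ratio)
n(NaOH) in the whole flask = 1.888 × 10^-3 × 200.0/20.00 = 0.01888 mol
mass of NaOH = 0.01888 × 40.00 = 0.7553 g
% NaOH = 0.7553 / 1.413 × 100 = 53.45 %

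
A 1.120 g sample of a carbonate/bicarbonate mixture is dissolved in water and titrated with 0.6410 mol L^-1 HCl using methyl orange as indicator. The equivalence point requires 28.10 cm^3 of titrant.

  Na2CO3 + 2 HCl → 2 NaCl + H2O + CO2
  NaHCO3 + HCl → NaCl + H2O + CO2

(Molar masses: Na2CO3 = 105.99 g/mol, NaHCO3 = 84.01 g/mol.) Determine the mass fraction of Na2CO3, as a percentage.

59.99 %

n(HCl) = 0.02810 × 0.6410 = 0.01801 mol
Let x = n(Na2CO3), y = n(NaHCO3).
Titrant: 2x + 1y = 0.01801;  mass: 105.99x + 84.01y = 1.120
Solving, x = 6.339 × 10^-3 mol, y = 5.334 × 10^-3 mol
mass of Na2CO3 = 6.339 × 10^-3 × 105.99 = 0.6719 g
% Na2CO3 = 0.6719 / 1.120 × 100 = 59.99 %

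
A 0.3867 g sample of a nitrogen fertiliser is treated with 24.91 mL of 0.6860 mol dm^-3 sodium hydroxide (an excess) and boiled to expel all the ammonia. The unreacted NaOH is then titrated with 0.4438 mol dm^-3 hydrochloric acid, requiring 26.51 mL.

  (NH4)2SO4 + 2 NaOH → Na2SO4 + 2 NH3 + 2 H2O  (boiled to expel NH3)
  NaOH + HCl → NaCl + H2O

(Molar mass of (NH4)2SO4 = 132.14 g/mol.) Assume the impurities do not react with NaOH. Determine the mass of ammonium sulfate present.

0.3517 g

n(NaOH) added = 0.02491 × 0.6860 = 0.01709 mol
n(HCl) used in back-titration = 0.02651 × 0.4438 = 0.01177 mol
n(NaOH) left over = 0.01177 mol (1:1 ratio)
n(NaOH) consumed by analyte = 0.01709 − 0.01177 = 5.323 × 10^-3 mol
From the 1:2 ratio, n((NH4)2SO4) = 1/2 × 5.323 × 10^-3 = 2.662 × 10^-3 mol
mass of (NH4)2SO4 = 2.662 × 10^-3 × 132.14 = 0.3517 g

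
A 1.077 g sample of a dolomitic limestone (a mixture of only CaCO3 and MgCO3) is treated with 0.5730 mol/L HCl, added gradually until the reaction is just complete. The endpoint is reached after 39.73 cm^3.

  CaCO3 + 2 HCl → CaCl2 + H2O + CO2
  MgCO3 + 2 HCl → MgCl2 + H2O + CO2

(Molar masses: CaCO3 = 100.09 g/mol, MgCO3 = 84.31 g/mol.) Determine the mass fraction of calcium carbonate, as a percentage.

n(HCl) = 0.03973 × 0.5730 = 0.02277 mol
Let x = n(CaCO3), y = n(MgCO3).
Titrant: 2x + 2y = 0.02277;  mass: 100.09x + 84.31y = 1.077
Solving, x = 7.435 × 10^-3 mol, y = 3.947 × 10^-3 mol
mass of CaCO3 = 7.435 × 10^-3 × 100.09 = 0.7442 g
% CaCO3 = 0.7442 / 1.077 × 100 = 69.10 %

69.10 %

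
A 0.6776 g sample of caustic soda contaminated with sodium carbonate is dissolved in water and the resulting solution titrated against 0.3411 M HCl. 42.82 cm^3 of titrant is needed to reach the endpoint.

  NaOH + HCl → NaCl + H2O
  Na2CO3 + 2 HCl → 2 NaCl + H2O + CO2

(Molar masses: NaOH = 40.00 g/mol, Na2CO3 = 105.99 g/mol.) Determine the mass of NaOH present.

n(HCl) = 0.04282 × 0.3411 = 0.01461 mol
Let x = n(NaOH), y = n(Na2CO3).
Titrant: 1x + 2y = 0.01461;  mass: 40.00x + 105.99y = 0.6776
Solving, x = 7.421 × 10^-3 mol, y = 3.592 × 10^-3 mol
mass of NaOH = 7.421 × 10^-3 × 40.00 = 0.2969 g

0.2969 g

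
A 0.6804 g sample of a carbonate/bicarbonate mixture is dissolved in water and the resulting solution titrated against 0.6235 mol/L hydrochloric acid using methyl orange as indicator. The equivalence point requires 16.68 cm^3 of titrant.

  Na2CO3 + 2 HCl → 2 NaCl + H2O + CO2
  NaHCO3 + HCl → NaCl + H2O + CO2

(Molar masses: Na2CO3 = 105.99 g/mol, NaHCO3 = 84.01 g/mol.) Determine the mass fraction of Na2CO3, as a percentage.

n(HCl) = 0.01668 × 0.6235 = 0.01040 mol
Let x = n(Na2CO3), y = n(NaHCO3).
Titrant: 2x + 1y = 0.01040;  mass: 105.99x + 84.01y = 0.6804
Solving, x = 3.116 × 10^-3 mol, y = 4.167 × 10^-3 mol
mass of Na2CO3 = 3.116 × 10^-3 × 105.99 = 0.3303 g
% Na2CO3 = 0.3303 / 0.6804 × 100 = 48.54 %

48.54 %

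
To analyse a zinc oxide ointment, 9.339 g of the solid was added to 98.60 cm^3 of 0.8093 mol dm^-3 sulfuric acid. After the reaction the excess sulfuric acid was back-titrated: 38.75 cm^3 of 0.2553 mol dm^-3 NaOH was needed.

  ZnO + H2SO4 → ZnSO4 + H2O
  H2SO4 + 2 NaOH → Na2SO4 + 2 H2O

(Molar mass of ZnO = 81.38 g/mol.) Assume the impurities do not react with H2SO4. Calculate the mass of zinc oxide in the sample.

n(H2SO4) added = 0.09860 × 0.8093 = 0.07980 mol
n(NaOH) used in back-titration = 0.03875 × 0.2553 = 9.893 × 10^-3 mol
From the 1:2 ratio, n(H2SO4) left over = 1/2 × 9.893 × 10^-3 = 4.946 × 10^-3 mol
n(H2SO4) consumed by analyte = 0.07980 − 4.946 × 10^-3 = 0.07485 mol
n(ZnO) = 0.07485 mol (1:1 ratio)
mass of ZnO = 0.07485 × 81.38 = 6.091 g

6.091 g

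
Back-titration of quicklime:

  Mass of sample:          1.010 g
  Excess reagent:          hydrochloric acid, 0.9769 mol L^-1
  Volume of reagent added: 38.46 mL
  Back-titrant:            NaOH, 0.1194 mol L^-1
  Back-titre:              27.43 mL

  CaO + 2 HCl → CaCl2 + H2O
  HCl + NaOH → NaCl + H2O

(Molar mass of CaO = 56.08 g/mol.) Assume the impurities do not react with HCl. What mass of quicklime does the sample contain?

n(HCl) added = 0.03846 × 0.9769 = 0.03757 mol
n(NaOH) used in back-titration = 0.02743 × 0.1194 = 3.275 × 10^-3 mol
n(HCl) left over = 3.275 × 10^-3 mol (1:1 ratio)
n(HCl) consumed by analyte = 0.03757 − 3.275 × 10^-3 = 0.03430 mol
From the 1:2 ratio, n(CaO) = 1/2 × 0.03430 = 0.01715 mol
mass of CaO = 0.01715 × 56.08 = 0.9617 g

0.9617 g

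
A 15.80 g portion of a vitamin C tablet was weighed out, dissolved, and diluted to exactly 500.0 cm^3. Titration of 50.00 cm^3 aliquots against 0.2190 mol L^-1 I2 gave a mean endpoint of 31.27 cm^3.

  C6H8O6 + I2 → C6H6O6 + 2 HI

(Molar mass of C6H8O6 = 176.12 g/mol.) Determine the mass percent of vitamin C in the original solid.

n(I2) per titration = 0.03127 × 0.2190 = 6.848 × 10^-3 mol
n(C6H8O6) in each aliquot = 6.848 × 10^-3 mol (1:1 ratio)
n(C6H8O6) in the whole flask = 6.848 × 10^-3 × 500.0/50.00 = 0.06848 mol
mass of C6H8O6 = 0.06848 × 176.12 = 12.06 g
% C6H8O6 = 12.06 / 15.80 × 100 = 76.33 %

76.33 %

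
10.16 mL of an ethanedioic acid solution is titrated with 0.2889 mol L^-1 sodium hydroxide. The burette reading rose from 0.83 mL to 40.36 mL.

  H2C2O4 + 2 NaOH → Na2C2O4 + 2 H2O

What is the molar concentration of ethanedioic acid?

0.5620 mol/L

n(NaOH) = 0.03953 L × 0.2889 mol/L = 0.01142 mol
From the 1:2 mole ratio, n(H2C2O4) = 1/2 × 0.01142 = 5.710 × 10^-3 mol
[H2C2O4] = 5.710 × 10^-3 mol / 0.01016 L = 0.5620 mol/L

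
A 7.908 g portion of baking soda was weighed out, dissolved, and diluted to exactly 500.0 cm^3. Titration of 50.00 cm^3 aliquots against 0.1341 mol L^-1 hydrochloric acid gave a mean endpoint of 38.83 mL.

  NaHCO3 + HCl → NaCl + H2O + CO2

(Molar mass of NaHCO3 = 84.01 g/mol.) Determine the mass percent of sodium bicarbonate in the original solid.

n(HCl) per titration = 0.03883 × 0.1341 = 5.207 × 10^-3 mol
n(NaHCO3) in each aliquot = 5.207 × 10^-3 mol (1:1 ratio)
n(NaHCO3) in the whole flask = 5.207 × 10^-3 × 500.0/50.00 = 0.05207 mol
mass of NaHCO3 = 0.05207 × 84.01 = 4.374 g
% NaHCO3 = 4.374 / 7.908 × 100 = 55.32 %

55.32 %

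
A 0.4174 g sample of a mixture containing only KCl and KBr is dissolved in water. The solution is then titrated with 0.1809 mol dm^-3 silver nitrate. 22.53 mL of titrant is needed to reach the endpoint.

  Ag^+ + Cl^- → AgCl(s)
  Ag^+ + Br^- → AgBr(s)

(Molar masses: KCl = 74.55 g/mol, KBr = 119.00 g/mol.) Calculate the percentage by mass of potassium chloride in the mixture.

n(AgNO3) = 0.02253 × 0.1809 = 4.076 × 10^-3 mol
Let x = n(KCl), y = n(KBr).
Titrant: 1x + 1y = 4.076 × 10^-3;  mass: 74.55x + 119.00y = 0.4174
Solving, x = 1.521 × 10^-3 mol, y = 2.555 × 10^-3 mol
mass of KCl = 1.521 × 10^-3 × 74.55 = 0.1134 g
% KCl = 0.1134 / 0.4174 × 100 = 27.16 %

27.16 %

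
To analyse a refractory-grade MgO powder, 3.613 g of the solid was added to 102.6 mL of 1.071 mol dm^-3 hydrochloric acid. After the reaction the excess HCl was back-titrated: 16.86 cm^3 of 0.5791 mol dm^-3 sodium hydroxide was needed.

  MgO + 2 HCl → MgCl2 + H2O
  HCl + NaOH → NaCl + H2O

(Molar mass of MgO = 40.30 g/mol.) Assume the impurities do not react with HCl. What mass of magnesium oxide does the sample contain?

2.017 g

n(HCl) added = 0.1026 × 1.071 = 0.1099 mol
n(NaOH) used in back-titration = 0.01686 × 0.5791 = 9.764 × 10^-3 mol
n(HCl) left over = 9.764 × 10^-3 mol (1:1 ratio)
n(HCl) consumed by analyte = 0.1099 − 9.764 × 10^-3 = 0.1001 mol
From the 1:2 ratio, n(MgO) = 1/2 × 0.1001 = 0.05006 mol
mass of MgO = 0.05006 × 40.30 = 2.017 g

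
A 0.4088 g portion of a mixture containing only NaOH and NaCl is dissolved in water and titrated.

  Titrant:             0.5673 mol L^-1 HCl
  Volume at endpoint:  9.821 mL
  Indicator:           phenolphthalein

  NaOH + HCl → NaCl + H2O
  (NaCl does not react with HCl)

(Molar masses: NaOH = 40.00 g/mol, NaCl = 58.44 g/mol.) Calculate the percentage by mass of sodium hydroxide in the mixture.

n(HCl) = 0.009821 × 0.5673 = 5.571 × 10^-3 mol
Let x = n(NaOH), y = n(NaCl).
Titrant: 1x = 5.571 × 10^-3;  mass: 40.00x + 58.44y = 0.4088
Solving, x = 5.571 × 10^-3 mol, y = 3.182 × 10^-3 mol
mass of NaOH = 5.571 × 10^-3 × 40.00 = 0.2229 g
% NaOH = 0.2229 / 0.4088 × 100 = 54.52 %

54.52 %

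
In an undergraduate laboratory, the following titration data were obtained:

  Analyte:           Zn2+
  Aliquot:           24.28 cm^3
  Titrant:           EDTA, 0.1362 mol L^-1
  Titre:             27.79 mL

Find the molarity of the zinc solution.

Zn^2+ + EDTA^4- → [Zn(EDTA)]^2-
n(EDTA) = 0.02779 L × 0.1362 mol/L = 3.785 × 10^-3 mol
n(Zn2+) = 3.785 × 10^-3 mol (1:1 mole ratio)
[Zn2+] = 3.785 × 10^-3 mol / 0.02428 L = 0.1559 mol/L

0.1559 mol/L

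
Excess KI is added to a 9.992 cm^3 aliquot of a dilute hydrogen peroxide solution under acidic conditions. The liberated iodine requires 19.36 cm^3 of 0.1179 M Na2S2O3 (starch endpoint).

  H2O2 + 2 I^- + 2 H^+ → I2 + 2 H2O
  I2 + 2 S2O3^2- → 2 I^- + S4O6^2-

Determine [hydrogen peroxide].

0.1142 M

n(S2O3^2-) = 0.01936 × 0.1179 = 2.283 × 10^-3 mol
n(I2) = n(S2O3^2-)/2 = 1.141 × 10^-3 mol
n(H2O2) in the aliquot = 1.141 × 10^-3 mol (1:1 ratio)
[H2O2] = 1.141 × 10^-3 / 0.009992 = 0.1142 mol/L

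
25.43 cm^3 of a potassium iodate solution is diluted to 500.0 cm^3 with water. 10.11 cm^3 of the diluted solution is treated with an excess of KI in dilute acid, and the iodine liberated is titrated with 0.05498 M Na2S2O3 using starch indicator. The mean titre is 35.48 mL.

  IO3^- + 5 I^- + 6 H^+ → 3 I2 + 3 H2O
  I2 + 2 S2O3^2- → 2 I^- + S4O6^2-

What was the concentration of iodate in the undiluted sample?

0.6323 M

n(S2O3^2-) = 0.03548 × 0.05498 = 1.951 × 10^-3 mol
n(I2) = n(S2O3^2-)/2 = 9.753 × 10^-4 mol
From the 1:3 ratio, n(IO3^-) in the aliquot = 1/3 × 9.753 × 10^-4 = 3.251 × 10^-4 mol
[IO3^-]_dilute = 3.251 × 10^-4 / 0.01011 = 0.03216 mol/L
[IO3^-]_original = 0.03216 × 500.0/25.43 = 0.6323 mol/L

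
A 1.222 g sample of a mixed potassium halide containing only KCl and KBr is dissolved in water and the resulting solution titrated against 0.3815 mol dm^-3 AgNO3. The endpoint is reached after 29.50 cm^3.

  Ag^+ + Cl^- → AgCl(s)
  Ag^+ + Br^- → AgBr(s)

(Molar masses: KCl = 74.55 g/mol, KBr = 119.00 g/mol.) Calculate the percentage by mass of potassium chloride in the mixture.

16.09 %

n(AgNO3) = 0.02950 × 0.3815 = 0.01125 mol
Let x = n(KCl), y = n(KBr).
Titrant: 1x + 1y = 0.01125;  mass: 74.55x + 119.00y = 1.222
Solving, x = 2.638 × 10^-3 mol, y = 8.616 × 10^-3 mol
mass of KCl = 2.638 × 10^-3 × 74.55 = 0.1967 g
% KCl = 0.1967 / 1.222 × 100 = 16.09 %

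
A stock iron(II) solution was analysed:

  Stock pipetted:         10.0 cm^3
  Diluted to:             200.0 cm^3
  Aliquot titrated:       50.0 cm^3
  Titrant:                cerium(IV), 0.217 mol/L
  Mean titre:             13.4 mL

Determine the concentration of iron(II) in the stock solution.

1.16 mol/L

Ce^4+ + Fe^2+ → Ce^3+ + Fe^3+
n(Ce4+) = 0.0134 × 0.217 = 2.91 × 10^-3 mol
n(Fe2+) in the aliquot = 2.91 × 10^-3 mol (1:1 ratio)
[Fe2+]_dilute = 2.91 × 10^-3 / 0.0500 = 0.0582 mol/L
Dilution factor = 200.0 / 10.0 = 20.00
[Fe2+]_stock = 0.0582 × 20.00 = 1.16 mol/L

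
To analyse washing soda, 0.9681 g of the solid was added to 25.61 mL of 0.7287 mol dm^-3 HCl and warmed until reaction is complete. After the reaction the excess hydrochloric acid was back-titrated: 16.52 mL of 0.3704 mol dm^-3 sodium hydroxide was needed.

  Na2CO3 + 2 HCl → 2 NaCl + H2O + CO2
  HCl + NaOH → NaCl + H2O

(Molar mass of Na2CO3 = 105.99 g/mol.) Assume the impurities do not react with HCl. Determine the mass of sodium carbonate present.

n(HCl) added = 0.02561 × 0.7287 = 0.01866 mol
n(NaOH) used in back-titration = 0.01652 × 0.3704 = 6.119 × 10^-3 mol
n(HCl) left over = 6.119 × 10^-3 mol (1:1 ratio)
n(HCl) consumed by analyte = 0.01866 − 6.119 × 10^-3 = 0.01254 mol
From the 1:2 ratio, n(Na2CO3) = 1/2 × 0.01254 = 6.271 × 10^-3 mol
mass of Na2CO3 = 6.271 × 10^-3 × 105.99 = 0.6647 g

0.6647 g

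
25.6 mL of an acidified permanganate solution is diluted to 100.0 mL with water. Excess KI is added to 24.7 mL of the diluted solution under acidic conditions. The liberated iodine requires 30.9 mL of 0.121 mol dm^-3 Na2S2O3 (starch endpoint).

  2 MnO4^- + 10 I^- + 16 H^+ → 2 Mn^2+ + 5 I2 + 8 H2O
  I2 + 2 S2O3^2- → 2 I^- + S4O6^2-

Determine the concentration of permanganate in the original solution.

0.118 mol/L

n(S2O3^2-) = 0.0309 × 0.121 = 3.74 × 10^-3 mol
n(I2) = n(S2O3^2-)/2 = 1.87 × 10^-3 mol
From the 2:5 ratio, n(MnO4^-) in the aliquot = 2/5 × 1.87 × 10^-3 = 7.48 × 10^-4 mol
[MnO4^-]_dilute = 7.48 × 10^-4 / 0.0247 = 0.0303 mol/L
[MnO4^-]_original = 0.0303 × 100.0/25.6 = 0.118 mol/L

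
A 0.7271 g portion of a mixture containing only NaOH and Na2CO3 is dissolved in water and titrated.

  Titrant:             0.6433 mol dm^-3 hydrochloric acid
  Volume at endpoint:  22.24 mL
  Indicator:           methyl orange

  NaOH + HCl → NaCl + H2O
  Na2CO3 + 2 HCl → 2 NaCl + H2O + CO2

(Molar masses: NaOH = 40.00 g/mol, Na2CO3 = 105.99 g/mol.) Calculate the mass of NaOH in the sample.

0.09573 g

n(HCl) = 0.02224 × 0.6433 = 0.01431 mol
Let x = n(NaOH), y = n(Na2CO3).
Titrant: 1x + 2y = 0.01431;  mass: 40.00x + 105.99y = 0.7271
Solving, x = 2.393 × 10^-3 mol, y = 5.957 × 10^-3 mol
mass of NaOH = 2.393 × 10^-3 × 40.00 = 0.09573 g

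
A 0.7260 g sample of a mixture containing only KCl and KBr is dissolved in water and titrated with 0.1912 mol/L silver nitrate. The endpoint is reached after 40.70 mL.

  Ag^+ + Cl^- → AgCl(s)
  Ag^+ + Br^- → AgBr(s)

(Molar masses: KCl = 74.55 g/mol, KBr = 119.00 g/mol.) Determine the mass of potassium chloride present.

0.3355 g

n(AgNO3) = 0.04070 × 0.1912 = 7.782 × 10^-3 mol
Let x = n(KCl), y = n(KBr).
Titrant: 1x + 1y = 7.782 × 10^-3;  mass: 74.55x + 119.00y = 0.7260
Solving, x = 4.500 × 10^-3 mol, y = 3.282 × 10^-3 mol
mass of KCl = 4.500 × 10^-3 × 74.55 = 0.3355 g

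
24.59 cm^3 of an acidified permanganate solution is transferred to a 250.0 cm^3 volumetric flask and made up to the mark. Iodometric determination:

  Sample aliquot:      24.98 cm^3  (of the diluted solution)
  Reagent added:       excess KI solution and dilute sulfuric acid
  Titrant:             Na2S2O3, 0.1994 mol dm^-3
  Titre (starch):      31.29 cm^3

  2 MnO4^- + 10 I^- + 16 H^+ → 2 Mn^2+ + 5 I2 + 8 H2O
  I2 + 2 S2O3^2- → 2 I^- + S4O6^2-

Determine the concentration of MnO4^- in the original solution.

0.5079 mol/L

n(S2O3^2-) = 0.03129 × 0.1994 = 6.239 × 10^-3 mol
n(I2) = n(S2O3^2-)/2 = 3.120 × 10^-3 mol
From the 2:5 ratio, n(MnO4^-) in the aliquot = 2/5 × 3.120 × 10^-3 = 1.248 × 10^-3 mol
[MnO4^-]_dilute = 1.248 × 10^-3 / 0.02498 = 0.04995 mol/L
[MnO4^-]_original = 0.04995 × 250.0/24.59 = 0.5079 mol/L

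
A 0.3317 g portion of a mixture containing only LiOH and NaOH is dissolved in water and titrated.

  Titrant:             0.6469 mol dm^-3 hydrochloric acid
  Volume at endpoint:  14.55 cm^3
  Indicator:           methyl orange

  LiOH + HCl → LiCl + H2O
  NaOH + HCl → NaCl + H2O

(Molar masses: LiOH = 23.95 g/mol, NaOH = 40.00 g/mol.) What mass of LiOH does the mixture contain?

n(HCl) = 0.01455 × 0.6469 = 9.412 × 10^-3 mol
Let x = n(LiOH), y = n(NaOH).
Titrant: 1x + 1y = 9.412 × 10^-3;  mass: 23.95x + 40.00y = 0.3317
Solving, x = 2.791 × 10^-3 mol, y = 6.621 × 10^-3 mol
mass of LiOH = 2.791 × 10^-3 × 23.95 = 0.06684 g

0.06684 g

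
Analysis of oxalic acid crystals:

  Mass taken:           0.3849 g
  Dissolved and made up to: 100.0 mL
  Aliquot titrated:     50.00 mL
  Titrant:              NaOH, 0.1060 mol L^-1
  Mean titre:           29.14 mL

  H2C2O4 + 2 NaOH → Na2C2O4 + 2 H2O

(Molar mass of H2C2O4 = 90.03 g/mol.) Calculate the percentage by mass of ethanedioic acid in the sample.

72.25 %

n(NaOH) per titration = 0.02914 × 0.1060 = 3.089 × 10^-3 mol
From the 1:2 ratio, n(H2C2O4) in each aliquot = 1/2 × 3.089 × 10^-3 = 1.544 × 10^-3 mol
n(H2C2O4) in the whole flask = 1.544 × 10^-3 × 100.0/50.00 = 3.089 × 10^-3 mol
mass of H2C2O4 = 3.089 × 10^-3 × 90.03 = 0.2781 g
% H2C2O4 = 0.2781 / 0.3849 × 100 = 72.25 %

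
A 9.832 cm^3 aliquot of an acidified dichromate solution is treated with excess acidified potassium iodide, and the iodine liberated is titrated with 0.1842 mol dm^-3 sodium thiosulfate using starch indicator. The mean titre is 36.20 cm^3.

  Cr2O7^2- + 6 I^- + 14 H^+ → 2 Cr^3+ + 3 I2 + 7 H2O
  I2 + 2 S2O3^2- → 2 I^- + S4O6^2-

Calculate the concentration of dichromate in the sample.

0.1130 mol/L

n(S2O3^2-) = 0.03620 × 0.1842 = 6.668 × 10^-3 mol
n(I2) = n(S2O3^2-)/2 = 3.334 × 10^-3 mol
From the 1:3 ratio, n(Cr2O7^2-) in the aliquot = 1/3 × 3.334 × 10^-3 = 1.111 × 10^-3 mol
[Cr2O7^2-] = 1.111 × 10^-3 / 0.009832 = 0.1130 mol/L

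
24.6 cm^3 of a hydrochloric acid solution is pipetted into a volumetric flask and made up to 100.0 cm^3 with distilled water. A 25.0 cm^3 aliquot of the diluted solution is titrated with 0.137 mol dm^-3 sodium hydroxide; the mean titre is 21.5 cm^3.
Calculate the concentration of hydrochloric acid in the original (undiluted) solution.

0.479 mol/L

HCl + NaOH → NaCl + H2O
n(NaOH) = 0.0215 × 0.137 = 2.95 × 10^-3 mol
n(HCl) in the aliquot = 2.95 × 10^-3 mol (1:1 ratio)
[HCl]_dilute = 2.95 × 10^-3 / 0.0250 = 0.118 mol/L
Dilution factor = 100.0 / 24.6 = 4.065
[HCl]_stock = 0.118 × 4.065 = 0.479 mol/L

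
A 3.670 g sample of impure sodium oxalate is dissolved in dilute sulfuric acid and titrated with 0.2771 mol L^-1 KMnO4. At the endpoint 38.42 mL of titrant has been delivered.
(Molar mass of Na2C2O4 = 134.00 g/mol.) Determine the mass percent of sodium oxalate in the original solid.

2 MnO4^- + 5 C2O4^2- + 16 H^+ → 2 Mn^2+ + 10 CO2 + 8 H2O
n(KMnO4) = 0.03842 L × 0.2771 mol/L = 0.01065 mol
From the 5:2 ratio, n(Na2C2O4) = 5/2 × 0.01065 = 0.02662 mol
mass of Na2C2O4 = 0.02662 × 134.00 g/mol = 3.566 g
% Na2C2O4 = 3.566 / 3.670 × 100 = 97.18 %

97.18 %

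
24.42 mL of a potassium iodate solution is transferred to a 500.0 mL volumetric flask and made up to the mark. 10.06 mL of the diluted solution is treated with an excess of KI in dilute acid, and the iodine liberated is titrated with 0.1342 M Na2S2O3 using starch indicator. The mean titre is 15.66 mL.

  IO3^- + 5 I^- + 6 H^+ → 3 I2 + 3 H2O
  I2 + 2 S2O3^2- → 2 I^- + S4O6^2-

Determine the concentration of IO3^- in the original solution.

n(S2O3^2-) = 0.01566 × 0.1342 = 2.102 × 10^-3 mol
n(I2) = n(S2O3^2-)/2 = 1.051 × 10^-3 mol
From the 1:3 ratio, n(IO3^-) in the aliquot = 1/3 × 1.051 × 10^-3 = 3.503 × 10^-4 mol
[IO3^-]_dilute = 3.503 × 10^-4 / 0.01006 = 0.03482 mol/L
[IO3^-]_original = 0.03482 × 500.0/24.42 = 0.7129 mol/L

0.7129 M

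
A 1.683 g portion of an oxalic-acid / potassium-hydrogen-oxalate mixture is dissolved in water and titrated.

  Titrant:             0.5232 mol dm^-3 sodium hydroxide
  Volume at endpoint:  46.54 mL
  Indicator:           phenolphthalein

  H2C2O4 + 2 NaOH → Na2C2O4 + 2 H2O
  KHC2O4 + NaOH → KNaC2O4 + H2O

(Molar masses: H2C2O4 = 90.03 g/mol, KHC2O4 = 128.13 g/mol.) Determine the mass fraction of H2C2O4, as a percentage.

n(NaOH) = 0.04654 × 0.5232 = 0.02435 mol
Let x = n(H2C2O4), y = n(KHC2O4).
Titrant: 2x + 1y = 0.02435;  mass: 90.03x + 128.13y = 1.683
Solving, x = 8.644 × 10^-3 mol, y = 7.061 × 10^-3 mol
mass of H2C2O4 = 8.644 × 10^-3 × 90.03 = 0.7782 g
% H2C2O4 = 0.7782 / 1.683 × 100 = 46.24 %

46.24 %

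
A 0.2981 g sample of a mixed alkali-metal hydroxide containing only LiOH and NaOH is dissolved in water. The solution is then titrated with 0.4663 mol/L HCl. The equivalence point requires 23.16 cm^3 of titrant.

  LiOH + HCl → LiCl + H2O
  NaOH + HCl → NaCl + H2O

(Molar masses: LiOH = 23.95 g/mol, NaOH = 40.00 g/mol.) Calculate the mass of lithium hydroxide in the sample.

n(HCl) = 0.02316 × 0.4663 = 0.01080 mol
Let x = n(LiOH), y = n(NaOH).
Titrant: 1x + 1y = 0.01080;  mass: 23.95x + 40.00y = 0.2981
Solving, x = 8.341 × 10^-3 mol, y = 2.458 × 10^-3 mol
mass of LiOH = 8.341 × 10^-3 × 23.95 = 0.1998 g

0.1998 g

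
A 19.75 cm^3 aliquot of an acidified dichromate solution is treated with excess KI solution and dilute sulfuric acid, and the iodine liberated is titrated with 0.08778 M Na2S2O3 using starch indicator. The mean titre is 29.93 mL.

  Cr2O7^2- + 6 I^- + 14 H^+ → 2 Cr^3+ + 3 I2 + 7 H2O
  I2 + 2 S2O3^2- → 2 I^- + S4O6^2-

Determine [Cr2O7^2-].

0.02217 M

n(S2O3^2-) = 0.02993 × 0.08778 = 2.627 × 10^-3 mol
n(I2) = n(S2O3^2-)/2 = 1.314 × 10^-3 mol
From the 1:3 ratio, n(Cr2O7^2-) in the aliquot = 1/3 × 1.314 × 10^-3 = 4.379 × 10^-4 mol
[Cr2O7^2-] = 4.379 × 10^-4 / 0.01975 = 0.02217 mol/L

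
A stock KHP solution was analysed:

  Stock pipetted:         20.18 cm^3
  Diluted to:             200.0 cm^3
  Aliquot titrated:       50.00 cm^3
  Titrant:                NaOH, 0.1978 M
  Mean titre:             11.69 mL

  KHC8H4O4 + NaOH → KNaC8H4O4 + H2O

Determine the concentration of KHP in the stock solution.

n(NaOH) = 0.01169 × 0.1978 = 2.312 × 10^-3 mol
n(KHC8H4O4) in the aliquot = 2.312 × 10^-3 mol (1:1 ratio)
[KHC8H4O4]_dilute = 2.312 × 10^-3 / 0.05000 = 0.04625 mol/L
Dilution factor = 200.0 / 20.18 = 9.911
[KHC8H4O4]_stock = 0.04625 × 9.911 = 0.4583 mol/L

0.4583 M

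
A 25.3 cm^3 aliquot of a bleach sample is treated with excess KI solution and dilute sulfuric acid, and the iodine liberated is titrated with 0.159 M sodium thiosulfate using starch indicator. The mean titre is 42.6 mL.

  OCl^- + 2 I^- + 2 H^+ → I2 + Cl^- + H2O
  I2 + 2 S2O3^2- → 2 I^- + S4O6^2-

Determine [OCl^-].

0.134 M

n(S2O3^2-) = 0.0426 × 0.159 = 6.77 × 10^-3 mol
n(I2) = n(S2O3^2-)/2 = 3.39 × 10^-3 mol
n(OCl^-) in the aliquot = 3.39 × 10^-3 mol (1:1 ratio)
[OCl^-] = 3.39 × 10^-3 / 0.0253 = 0.134 mol/L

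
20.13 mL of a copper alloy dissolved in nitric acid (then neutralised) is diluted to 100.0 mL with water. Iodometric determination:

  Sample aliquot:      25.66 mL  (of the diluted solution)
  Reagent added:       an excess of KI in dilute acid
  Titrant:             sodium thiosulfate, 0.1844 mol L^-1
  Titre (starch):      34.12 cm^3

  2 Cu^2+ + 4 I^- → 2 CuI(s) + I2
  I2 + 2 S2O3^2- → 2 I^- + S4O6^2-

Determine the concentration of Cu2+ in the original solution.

1.218 mol/L

n(S2O3^2-) = 0.03412 × 0.1844 = 6.292 × 10^-3 mol
n(I2) = n(S2O3^2-)/2 = 3.146 × 10^-3 mol
From the 2:1 ratio, n(Cu2+) in the aliquot = 2/1 × 3.146 × 10^-3 = 6.292 × 10^-3 mol
[Cu2+]_dilute = 6.292 × 10^-3 / 0.02566 = 0.2452 mol/L
[Cu2+]_original = 0.2452 × 100.0/20.13 = 1.218 mol/L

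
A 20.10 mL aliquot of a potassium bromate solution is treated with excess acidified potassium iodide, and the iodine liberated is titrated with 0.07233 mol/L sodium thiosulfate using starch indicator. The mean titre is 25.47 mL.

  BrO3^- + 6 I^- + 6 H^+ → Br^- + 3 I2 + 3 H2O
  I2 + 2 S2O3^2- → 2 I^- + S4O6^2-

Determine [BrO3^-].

0.01528 mol/L

n(S2O3^2-) = 0.02547 × 0.07233 = 1.842 × 10^-3 mol
n(I2) = n(S2O3^2-)/2 = 9.211 × 10^-4 mol
From the 1:3 ratio, n(BrO3^-) in the aliquot = 1/3 × 9.211 × 10^-4 = 3.070 × 10^-4 mol
[BrO3^-] = 3.070 × 10^-4 / 0.02010 = 0.01528 mol/L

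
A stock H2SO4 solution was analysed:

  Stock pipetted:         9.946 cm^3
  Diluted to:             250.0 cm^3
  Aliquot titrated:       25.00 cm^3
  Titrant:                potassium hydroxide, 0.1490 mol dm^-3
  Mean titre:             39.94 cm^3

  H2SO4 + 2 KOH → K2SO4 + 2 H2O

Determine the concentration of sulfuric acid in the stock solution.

n(KOH) = 0.03994 × 0.1490 = 5.951 × 10^-3 mol
From the 1:2 ratio, n(H2SO4) in the aliquot = 1/2 × 5.951 × 10^-3 = 2.976 × 10^-3 mol
[H2SO4]_dilute = 2.976 × 10^-3 / 0.02500 = 0.1190 mol/L
Dilution factor = 250.0 / 9.946 = 25.14
[H2SO4]_stock = 0.1190 × 25.14 = 2.992 mol/L

2.992 mol/L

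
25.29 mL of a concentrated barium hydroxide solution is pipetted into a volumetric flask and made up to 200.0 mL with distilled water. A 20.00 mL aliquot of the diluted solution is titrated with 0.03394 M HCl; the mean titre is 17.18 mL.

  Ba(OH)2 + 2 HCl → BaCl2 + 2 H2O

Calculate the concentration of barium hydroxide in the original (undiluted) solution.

0.1153 M

n(HCl) = 0.01718 × 0.03394 = 5.831 × 10^-4 mol
From the 1:2 ratio, n(Ba(OH)2) in the aliquot = 1/2 × 5.831 × 10^-4 = 2.915 × 10^-4 mol
[Ba(OH)2]_dilute = 2.915 × 10^-4 / 0.02000 = 0.01458 mol/L
Dilution factor = 200.0 / 25.29 = 7.908
[Ba(OH)2]_stock = 0.01458 × 7.908 = 0.1153 mol/L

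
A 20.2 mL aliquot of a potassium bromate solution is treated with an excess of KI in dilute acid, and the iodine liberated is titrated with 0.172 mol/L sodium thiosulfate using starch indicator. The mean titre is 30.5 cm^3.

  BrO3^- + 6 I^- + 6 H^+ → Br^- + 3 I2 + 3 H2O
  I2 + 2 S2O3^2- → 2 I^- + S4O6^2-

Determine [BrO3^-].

0.0433 mol/L

n(S2O3^2-) = 0.0305 × 0.172 = 5.25 × 10^-3 mol
n(I2) = n(S2O3^2-)/2 = 2.62 × 10^-3 mol
From the 1:3 ratio, n(BrO3^-) in the aliquot = 1/3 × 2.62 × 10^-3 = 8.74 × 10^-4 mol
[BrO3^-] = 8.74 × 10^-4 / 0.0202 = 0.0433 mol/L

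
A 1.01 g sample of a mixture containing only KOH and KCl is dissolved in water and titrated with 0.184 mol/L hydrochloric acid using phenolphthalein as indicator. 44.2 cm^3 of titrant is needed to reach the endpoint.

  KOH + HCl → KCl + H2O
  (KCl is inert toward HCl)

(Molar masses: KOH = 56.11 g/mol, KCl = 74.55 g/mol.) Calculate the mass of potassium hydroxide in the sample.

0.456 g

n(HCl) = 0.0442 × 0.184 = 8.13 × 10^-3 mol
Let x = n(KOH), y = n(KCl).
Titrant: 1x = 8.13 × 10^-3;  mass: 56.11x + 74.55y = 1.01
Solving, x = 8.13 × 10^-3 mol, y = 7.43 × 10^-3 mol
mass of KOH = 8.13 × 10^-3 × 56.11 = 0.456 g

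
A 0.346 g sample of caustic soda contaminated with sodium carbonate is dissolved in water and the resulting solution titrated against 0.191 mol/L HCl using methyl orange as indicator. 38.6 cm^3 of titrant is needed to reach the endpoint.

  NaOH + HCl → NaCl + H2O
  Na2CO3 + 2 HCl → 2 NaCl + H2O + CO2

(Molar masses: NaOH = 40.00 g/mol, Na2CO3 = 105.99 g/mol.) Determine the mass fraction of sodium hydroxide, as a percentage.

n(HCl) = 0.0386 × 0.191 = 7.37 × 10^-3 mol
Let x = n(NaOH), y = n(Na2CO3).
Titrant: 1x + 2y = 7.37 × 10^-3;  mass: 40.00x + 105.99y = 0.346
Solving, x = 3.44 × 10^-3 mol, y = 1.97 × 10^-3 mol
mass of NaOH = 3.44 × 10^-3 × 40.00 = 0.138 g
% NaOH = 0.138 / 0.346 × 100 = 39.8 %

39.8 %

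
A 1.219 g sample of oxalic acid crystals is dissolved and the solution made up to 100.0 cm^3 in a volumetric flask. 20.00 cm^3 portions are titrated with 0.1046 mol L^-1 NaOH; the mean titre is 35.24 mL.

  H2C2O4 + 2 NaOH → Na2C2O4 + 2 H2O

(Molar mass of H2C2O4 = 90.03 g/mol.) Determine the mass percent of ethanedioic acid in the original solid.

68.06 %

n(NaOH) per titration = 0.03524 × 0.1046 = 3.686 × 10^-3 mol
From the 1:2 ratio, n(H2C2O4) in each aliquot = 1/2 × 3.686 × 10^-3 = 1.843 × 10^-3 mol
n(H2C2O4) in the whole flask = 1.843 × 10^-3 × 100.0/20.00 = 9.215 × 10^-3 mol
mass of H2C2O4 = 9.215 × 10^-3 × 90.03 = 0.8296 g
% H2C2O4 = 0.8296 / 1.219 × 100 = 68.06 %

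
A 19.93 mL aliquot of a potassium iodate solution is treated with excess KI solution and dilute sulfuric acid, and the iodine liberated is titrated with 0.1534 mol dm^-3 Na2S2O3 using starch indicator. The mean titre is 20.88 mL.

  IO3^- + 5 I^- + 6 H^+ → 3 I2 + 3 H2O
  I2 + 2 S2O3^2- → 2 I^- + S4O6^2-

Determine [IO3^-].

0.02679 mol/L

n(S2O3^2-) = 0.02088 × 0.1534 = 3.203 × 10^-3 mol
n(I2) = n(S2O3^2-)/2 = 1.601 × 10^-3 mol
From the 1:3 ratio, n(IO3^-) in the aliquot = 1/3 × 1.601 × 10^-3 = 5.338 × 10^-4 mol
[IO3^-] = 5.338 × 10^-4 / 0.01993 = 0.02679 mol/L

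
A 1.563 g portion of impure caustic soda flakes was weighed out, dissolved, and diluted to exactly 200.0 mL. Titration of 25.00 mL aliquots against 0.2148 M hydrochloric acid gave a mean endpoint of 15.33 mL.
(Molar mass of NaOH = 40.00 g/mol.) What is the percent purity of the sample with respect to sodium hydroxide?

NaOH + HCl → NaCl + H2O
n(HCl) per titration = 0.01533 × 0.2148 = 3.293 × 10^-3 mol
n(NaOH) in each aliquot = 3.293 × 10^-3 mol (1:1 ratio)
n(NaOH) in the whole flask = 3.293 × 10^-3 × 200.0/25.00 = 0.02634 mol
mass of NaOH = 0.02634 × 40.00 = 1.054 g
% NaOH = 1.054 / 1.563 × 100 = 67.42 %

67.42 %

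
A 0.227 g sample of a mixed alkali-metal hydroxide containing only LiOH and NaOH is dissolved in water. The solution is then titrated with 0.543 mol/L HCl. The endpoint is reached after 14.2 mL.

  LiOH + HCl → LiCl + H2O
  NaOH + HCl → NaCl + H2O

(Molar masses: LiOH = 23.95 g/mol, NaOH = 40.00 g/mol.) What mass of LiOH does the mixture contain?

0.122 g

n(HCl) = 0.0142 × 0.543 = 7.71 × 10^-3 mol
Let x = n(LiOH), y = n(NaOH).
Titrant: 1x + 1y = 7.71 × 10^-3;  mass: 23.95x + 40.00y = 0.227
Solving, x = 5.07 × 10^-3 mol, y = 2.64 × 10^-3 mol
mass of LiOH = 5.07 × 10^-3 × 23.95 = 0.122 g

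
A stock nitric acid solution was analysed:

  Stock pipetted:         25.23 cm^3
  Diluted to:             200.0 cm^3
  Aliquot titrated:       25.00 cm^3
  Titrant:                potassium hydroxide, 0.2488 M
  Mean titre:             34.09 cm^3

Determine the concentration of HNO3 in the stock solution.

HNO3 + KOH → KNO3 + H2O
n(KOH) = 0.03409 × 0.2488 = 8.482 × 10^-3 mol
n(HNO3) in the aliquot = 8.482 × 10^-3 mol (1:1 ratio)
[HNO3]_dilute = 8.482 × 10^-3 / 0.02500 = 0.3393 mol/L
Dilution factor = 200.0 / 25.23 = 7.927
[HNO3]_stock = 0.3393 × 7.927 = 2.689 mol/L

2.689 M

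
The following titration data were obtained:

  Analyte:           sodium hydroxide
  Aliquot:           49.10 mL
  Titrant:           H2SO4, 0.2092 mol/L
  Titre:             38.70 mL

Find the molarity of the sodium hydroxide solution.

0.3298 mol/L

2 NaOH + H2SO4 → Na2SO4 + 2 H2O
n(H2SO4) = 0.03870 L × 0.2092 mol/L = 8.096 × 10^-3 mol
From the 2:1 mole ratio, n(NaOH) = 2/1 × 8.096 × 10^-3 = 0.01619 mol
[NaOH] = 0.01619 mol / 0.04910 L = 0.3298 mol/L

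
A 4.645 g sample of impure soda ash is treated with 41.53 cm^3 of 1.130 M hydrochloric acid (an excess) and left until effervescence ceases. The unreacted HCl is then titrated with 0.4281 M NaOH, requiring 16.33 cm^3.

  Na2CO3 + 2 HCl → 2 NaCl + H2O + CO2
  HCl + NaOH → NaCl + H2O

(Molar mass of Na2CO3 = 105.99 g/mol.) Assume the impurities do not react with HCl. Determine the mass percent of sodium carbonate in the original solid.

45.57 %

n(HCl) added = 0.04153 × 1.130 = 0.04693 mol
n(NaOH) used in back-titration = 0.01633 × 0.4281 = 6.991 × 10^-3 mol
n(HCl) left over = 6.991 × 10^-3 mol (1:1 ratio)
n(HCl) consumed by analyte = 0.04693 − 6.991 × 10^-3 = 0.03994 mol
From the 1:2 ratio, n(Na2CO3) = 1/2 × 0.03994 = 0.01997 mol
mass of Na2CO3 = 0.01997 × 105.99 = 2.117 g
% Na2CO3 = 2.117 / 4.645 × 100 = 45.57 %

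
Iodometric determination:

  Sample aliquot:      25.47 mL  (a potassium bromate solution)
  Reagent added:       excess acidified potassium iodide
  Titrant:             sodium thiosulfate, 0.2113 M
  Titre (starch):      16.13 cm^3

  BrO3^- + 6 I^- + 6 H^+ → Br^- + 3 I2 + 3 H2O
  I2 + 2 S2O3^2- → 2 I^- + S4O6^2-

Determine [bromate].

n(S2O3^2-) = 0.01613 × 0.2113 = 3.408 × 10^-3 mol
n(I2) = n(S2O3^2-)/2 = 1.704 × 10^-3 mol
From the 1:3 ratio, n(BrO3^-) in the aliquot = 1/3 × 1.704 × 10^-3 = 5.680 × 10^-4 mol
[BrO3^-] = 5.680 × 10^-4 / 0.02547 = 0.02230 mol/L

0.02230 M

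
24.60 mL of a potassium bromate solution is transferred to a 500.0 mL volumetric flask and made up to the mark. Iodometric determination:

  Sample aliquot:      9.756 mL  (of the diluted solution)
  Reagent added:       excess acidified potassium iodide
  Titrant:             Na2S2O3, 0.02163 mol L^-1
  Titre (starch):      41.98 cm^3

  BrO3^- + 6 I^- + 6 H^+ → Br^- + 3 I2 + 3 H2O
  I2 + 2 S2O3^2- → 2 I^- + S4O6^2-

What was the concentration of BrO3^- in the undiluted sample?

0.3153 mol/L

n(S2O3^2-) = 0.04198 × 0.02163 = 9.080 × 10^-4 mol
n(I2) = n(S2O3^2-)/2 = 4.540 × 10^-4 mol
From the 1:3 ratio, n(BrO3^-) in the aliquot = 1/3 × 4.540 × 10^-4 = 1.513 × 10^-4 mol
[BrO3^-]_dilute = 1.513 × 10^-4 / 0.009756 = 0.01551 mol/L
[BrO3^-]_original = 0.01551 × 500.0/24.60 = 0.3153 mol/L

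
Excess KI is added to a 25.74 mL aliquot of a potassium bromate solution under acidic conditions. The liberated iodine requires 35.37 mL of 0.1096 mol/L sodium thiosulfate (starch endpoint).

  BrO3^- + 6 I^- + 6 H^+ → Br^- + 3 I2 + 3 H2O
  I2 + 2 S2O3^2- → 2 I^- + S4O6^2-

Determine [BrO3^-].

n(S2O3^2-) = 0.03537 × 0.1096 = 3.877 × 10^-3 mol
n(I2) = n(S2O3^2-)/2 = 1.938 × 10^-3 mol
From the 1:3 ratio, n(BrO3^-) in the aliquot = 1/3 × 1.938 × 10^-3 = 6.461 × 10^-4 mol
[BrO3^-] = 6.461 × 10^-4 / 0.02574 = 0.02510 mol/L

0.02510 mol/L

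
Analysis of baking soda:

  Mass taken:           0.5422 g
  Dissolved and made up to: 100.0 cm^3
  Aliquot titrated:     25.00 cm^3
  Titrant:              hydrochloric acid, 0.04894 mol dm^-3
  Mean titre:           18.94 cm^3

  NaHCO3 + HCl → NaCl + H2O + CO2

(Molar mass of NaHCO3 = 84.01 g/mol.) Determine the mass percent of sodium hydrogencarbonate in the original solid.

n(HCl) per titration = 0.01894 × 0.04894 = 9.269 × 10^-4 mol
n(NaHCO3) in each aliquot = 9.269 × 10^-4 mol (1:1 ratio)
n(NaHCO3) in the whole flask = 9.269 × 10^-4 × 100.0/25.00 = 3.708 × 10^-3 mol
mass of NaHCO3 = 3.708 × 10^-3 × 84.01 = 0.3115 g
% NaHCO3 = 0.3115 / 0.5422 × 100 = 57.45 %

57.45 %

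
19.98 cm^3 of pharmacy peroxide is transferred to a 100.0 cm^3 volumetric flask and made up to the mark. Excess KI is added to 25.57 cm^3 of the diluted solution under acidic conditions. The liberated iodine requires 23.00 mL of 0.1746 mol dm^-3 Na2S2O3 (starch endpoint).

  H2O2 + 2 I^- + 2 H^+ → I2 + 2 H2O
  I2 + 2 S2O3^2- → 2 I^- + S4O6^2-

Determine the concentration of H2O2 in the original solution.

0.3930 mol/L

n(S2O3^2-) = 0.02300 × 0.1746 = 4.016 × 10^-3 mol
n(I2) = n(S2O3^2-)/2 = 2.008 × 10^-3 mol
n(H2O2) in the aliquot = 2.008 × 10^-3 mol (1:1 ratio)
[H2O2]_dilute = 2.008 × 10^-3 / 0.02557 = 0.07853 mol/L
[H2O2]_original = 0.07853 × 100.0/19.98 = 0.3930 mol/L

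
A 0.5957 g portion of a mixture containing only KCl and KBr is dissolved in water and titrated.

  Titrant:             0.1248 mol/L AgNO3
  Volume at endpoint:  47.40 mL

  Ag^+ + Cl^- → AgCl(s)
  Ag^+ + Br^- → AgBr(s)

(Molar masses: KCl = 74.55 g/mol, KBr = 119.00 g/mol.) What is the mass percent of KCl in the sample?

30.48 %

n(AgNO3) = 0.04740 × 0.1248 = 5.916 × 10^-3 mol
Let x = n(KCl), y = n(KBr).
Titrant: 1x + 1y = 5.916 × 10^-3;  mass: 74.55x + 119.00y = 0.5957
Solving, x = 2.435 × 10^-3 mol, y = 3.480 × 10^-3 mol
mass of KCl = 2.435 × 10^-3 × 74.55 = 0.1815 g
% KCl = 0.1815 / 0.5957 × 100 = 30.48 %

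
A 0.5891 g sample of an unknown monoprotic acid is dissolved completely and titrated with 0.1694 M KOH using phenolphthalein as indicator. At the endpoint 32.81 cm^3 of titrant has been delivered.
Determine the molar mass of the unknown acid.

106.0 g/mol

n(KOH) = 0.03281 L × 0.1694 mol/L = 5.558 × 10^-3 mol
n(HA) = 5.558 × 10^-3 mol (1:1 ratio)
M = m / n = 0.5891 g / 5.558 × 10^-3 mol = 106.0 g/mol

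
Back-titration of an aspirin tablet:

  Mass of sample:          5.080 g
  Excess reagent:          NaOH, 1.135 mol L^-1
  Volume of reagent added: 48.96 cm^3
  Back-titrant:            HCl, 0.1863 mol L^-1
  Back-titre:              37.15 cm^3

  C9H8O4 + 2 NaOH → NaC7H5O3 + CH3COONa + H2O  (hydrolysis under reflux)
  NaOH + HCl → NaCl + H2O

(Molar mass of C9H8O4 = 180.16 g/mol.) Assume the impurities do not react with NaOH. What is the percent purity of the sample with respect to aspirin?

86.26 %

n(NaOH) added = 0.04896 × 1.135 = 0.05557 mol
n(HCl) used in back-titration = 0.03715 × 0.1863 = 6.921 × 10^-3 mol
n(NaOH) left over = 6.921 × 10^-3 mol (1:1 ratio)
n(NaOH) consumed by analyte = 0.05557 − 6.921 × 10^-3 = 0.04865 mol
From the 1:2 ratio, n(C9H8O4) = 1/2 × 0.04865 = 0.02432 mol
mass of C9H8O4 = 0.02432 × 180.16 = 4.382 g
% C9H8O4 = 4.382 / 5.080 × 100 = 86.26 %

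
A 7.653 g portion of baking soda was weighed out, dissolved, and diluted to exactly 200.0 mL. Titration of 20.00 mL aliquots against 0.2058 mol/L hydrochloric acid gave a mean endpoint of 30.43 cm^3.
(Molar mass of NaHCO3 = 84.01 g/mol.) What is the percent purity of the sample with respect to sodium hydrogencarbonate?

NaHCO3 + HCl → NaCl + H2O + CO2
n(HCl) per titration = 0.03043 × 0.2058 = 6.262 × 10^-3 mol
n(NaHCO3) in each aliquot = 6.262 × 10^-3 mol (1:1 ratio)
n(NaHCO3) in the whole flask = 6.262 × 10^-3 × 200.0/20.00 = 0.06262 mol
mass of NaHCO3 = 0.06262 × 84.01 = 5.261 g
% NaHCO3 = 5.261 / 7.653 × 100 = 68.75 %

68.75 %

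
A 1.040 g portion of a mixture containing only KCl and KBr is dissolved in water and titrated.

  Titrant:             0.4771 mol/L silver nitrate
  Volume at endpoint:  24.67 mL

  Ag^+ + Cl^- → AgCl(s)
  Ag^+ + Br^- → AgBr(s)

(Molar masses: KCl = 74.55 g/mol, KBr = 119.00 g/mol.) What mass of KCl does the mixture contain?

n(AgNO3) = 0.02467 × 0.4771 = 0.01177 mol
Let x = n(KCl), y = n(KBr).
Titrant: 1x + 1y = 0.01177;  mass: 74.55x + 119.00y = 1.040
Solving, x = 8.113 × 10^-3 mol, y = 3.657 × 10^-3 mol
mass of KCl = 8.113 × 10^-3 × 74.55 = 0.6048 g

0.6048 g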